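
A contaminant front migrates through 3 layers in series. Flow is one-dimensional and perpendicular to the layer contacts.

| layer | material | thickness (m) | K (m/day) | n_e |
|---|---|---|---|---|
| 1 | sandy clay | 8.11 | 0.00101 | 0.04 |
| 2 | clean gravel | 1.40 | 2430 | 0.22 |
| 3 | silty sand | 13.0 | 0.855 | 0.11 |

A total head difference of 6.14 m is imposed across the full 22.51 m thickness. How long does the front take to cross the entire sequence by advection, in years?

With flow normal to the layers, continuity requires the same specific discharge q through every layer.
Σ(b_i/K_i) = 8.11/0.00101 + 1.40/2430 + 13.0/0.855 = 8045 d.
q = Δh / Σ(b_i/K_i) = 6.14 / 8045 = 0.0007632 m/day.
In each layer the seepage velocity is v_i = q/n_i, so the layer transit time is t_i = b_i·n_i / q:
  layer 1 (sandy clay): t_1 = 8.11 × 0.04 / 0.0007632 = 425.0 d
  layer 2 (clean gravel): t_2 = 1.40 × 0.22 / 0.0007632 = 403.6 d
  layer 3 (silty sand): t_3 = 13.0 × 0.11 / 0.0007632 = 1874 d
Total t = Σ t_i = 2702 days = 7.398 years.

7.40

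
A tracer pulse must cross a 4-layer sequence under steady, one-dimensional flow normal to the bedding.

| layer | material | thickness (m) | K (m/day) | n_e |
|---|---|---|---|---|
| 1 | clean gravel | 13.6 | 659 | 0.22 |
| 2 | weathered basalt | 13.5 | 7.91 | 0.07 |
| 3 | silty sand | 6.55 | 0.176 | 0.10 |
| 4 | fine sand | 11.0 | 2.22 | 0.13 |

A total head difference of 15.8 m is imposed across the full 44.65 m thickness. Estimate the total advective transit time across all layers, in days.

16.7

With flow normal to the layers, continuity requires the same specific discharge q through every layer.
Σ(b_i/K_i) = 13.6/659 + 13.5/7.91 + 6.55/0.176 + 11.0/2.22 = 43.90 d.
q = Δh / Σ(b_i/K_i) = 15.8 / 43.90 = 0.3599 m/day.
In each layer the seepage velocity is v_i = q/n_i, so the layer transit time is t_i = b_i·n_i / q:
  layer 1 (clean gravel): t_1 = 13.6 × 0.22 / 0.3599 = 8.313 d
  layer 2 (weathered basalt): t_2 = 13.5 × 0.07 / 0.3599 = 2.626 d
  layer 3 (silty sand): t_3 = 6.55 × 0.10 / 0.3599 = 1.820 d
  layer 4 (fine sand): t_4 = 11.0 × 0.13 / 0.3599 = 3.973 d
Total t = Σ t_i = 16.73 days.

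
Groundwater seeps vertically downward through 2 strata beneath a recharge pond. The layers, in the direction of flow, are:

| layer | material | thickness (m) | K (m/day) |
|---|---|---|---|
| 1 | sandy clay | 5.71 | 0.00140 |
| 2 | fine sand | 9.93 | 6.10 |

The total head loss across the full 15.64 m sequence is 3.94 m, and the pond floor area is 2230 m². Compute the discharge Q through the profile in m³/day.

2.15

Flow is perpendicular to layering, so the layers act in series and the equivalent K is the thickness-weighted harmonic mean.
Total thickness L = 5.71 + 9.93 = 15.64 m.
Σ(b_i/K_i) = 5.71/0.00140 + 9.93/6.10 = 4080 d.
K_eq = L / Σ(b_i/K_i) = 15.64 / 4080 = 0.003833 m/day.
Q = K_eq · A · (Δh/L) = 0.003833 × 2230 × (3.94/15.64) = 2.153 m³/day.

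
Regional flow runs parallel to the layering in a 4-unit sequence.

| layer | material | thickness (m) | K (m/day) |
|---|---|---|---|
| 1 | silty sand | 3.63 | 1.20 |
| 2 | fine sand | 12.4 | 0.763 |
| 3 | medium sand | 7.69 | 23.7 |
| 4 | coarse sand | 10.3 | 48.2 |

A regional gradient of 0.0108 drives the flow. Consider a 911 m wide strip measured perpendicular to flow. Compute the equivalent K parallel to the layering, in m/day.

Flow is parallel to layering, so each bed carries its own Darcy discharge and the transmissivities add.
Σ(K_i·b_i) = 1.20×3.63 + 0.763×12.4 + 23.7×7.69 + 48.2×10.3 = 692.5 m²/day.
Total thickness b = 34.02 m, so K_eq = Σ(K_i·b_i)/b = 20.36 m/day.

20.4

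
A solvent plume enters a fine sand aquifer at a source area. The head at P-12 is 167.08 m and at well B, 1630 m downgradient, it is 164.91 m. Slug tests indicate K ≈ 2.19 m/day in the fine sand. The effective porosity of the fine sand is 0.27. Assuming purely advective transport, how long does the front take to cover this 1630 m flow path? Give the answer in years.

Hydraulic gradient i = (167.08 − 164.91) / 1630 = 2.17 / 1630 = 0.001331.
Darcy flux q = K · i = 2.190 × 0.001331 = 0.002916 m/day.
Seepage velocity v = q / n_e = 0.002916 / 0.27 = 0.01080 m/day.
Travel time t = L / v = 1630 / 0.01080 = 1.510e+05 days = 413.3 years.

413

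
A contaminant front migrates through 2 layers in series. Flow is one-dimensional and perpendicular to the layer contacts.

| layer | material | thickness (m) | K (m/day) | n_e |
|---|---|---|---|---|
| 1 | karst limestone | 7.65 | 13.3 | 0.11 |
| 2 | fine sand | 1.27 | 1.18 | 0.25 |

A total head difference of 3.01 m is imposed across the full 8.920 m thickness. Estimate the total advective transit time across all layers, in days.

With flow normal to the layers, continuity requires the same specific discharge q through every layer.
Σ(b_i/K_i) = 7.65/13.3 + 1.27/1.18 = 1.651 d.
q = Δh / Σ(b_i/K_i) = 3.01 / 1.651 = 1.823 m/day.
In each layer the seepage velocity is v_i = q/n_i, so the layer transit time is t_i = b_i·n_i / q:
  layer 1 (karst limestone): t_1 = 7.65 × 0.11 / 1.823 = 0.4617 d
  layer 2 (fine sand): t_2 = 1.27 × 0.25 / 1.823 = 0.1742 d
Total t = Σ t_i = 0.6359 days.

0.636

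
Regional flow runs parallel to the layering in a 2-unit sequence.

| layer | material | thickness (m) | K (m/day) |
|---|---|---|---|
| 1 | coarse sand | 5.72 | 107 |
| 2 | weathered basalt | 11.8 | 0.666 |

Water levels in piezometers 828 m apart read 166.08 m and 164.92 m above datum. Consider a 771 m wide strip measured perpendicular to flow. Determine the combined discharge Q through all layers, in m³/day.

670

Flow is parallel to layering, so each bed carries its own Darcy discharge and the transmissivities add.
Σ(K_i·b_i) = 107×5.72 + 0.666×11.8 = 619.9 m²/day.
Hydraulic gradient i = (166.08 − 164.92) / 828 = 1.16 / 828 = 0.001401.
Q = Σ(K_i·b_i) · W · i = 619.9 × 771 × 0.001401 = 669.6 m³/day.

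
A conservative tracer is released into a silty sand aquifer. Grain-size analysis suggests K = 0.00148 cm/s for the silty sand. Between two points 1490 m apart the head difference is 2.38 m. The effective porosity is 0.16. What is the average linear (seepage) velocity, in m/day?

0.0128

Convert K: 0.00148 cm/s × 864 = 1.279 m/day.
Hydraulic gradient i = Δh / L = 2.38 / 1490 = 0.001597.
Darcy flux q = K · i = 1.279 × 0.001597 = 0.002043 m/day.
Seepage velocity v = q / n_e = 0.002043 / 0.16 = 0.01277 m/day.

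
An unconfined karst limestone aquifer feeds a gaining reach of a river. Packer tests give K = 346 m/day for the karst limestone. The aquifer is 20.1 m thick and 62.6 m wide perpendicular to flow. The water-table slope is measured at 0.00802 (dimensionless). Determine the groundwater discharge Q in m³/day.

3490

Cross-sectional area A = 62.6 × 20.1 = 1258 m².
Hydraulic gradient i = 0.00802.
Darcy's law: Q = K · A · i = 346.0 × 1258 × 0.008020 = 3492 m³/day.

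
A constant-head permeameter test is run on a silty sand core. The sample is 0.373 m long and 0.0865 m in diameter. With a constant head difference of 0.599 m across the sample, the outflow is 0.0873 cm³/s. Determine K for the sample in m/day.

0.799

Cross-sectional area A = π·(d/2)² = π × (0.0865/2)² = 0.005877 m².
Convert discharge: 0.0873 cm³/s = 8.730e-08 m³/s.
Darcy's law rearranged: K = Q·L / (A·Δh) = 8.730e-08 × 0.373 / (0.005877 × 0.599) = 9.251e-06 m/s = 0.7993 m/day.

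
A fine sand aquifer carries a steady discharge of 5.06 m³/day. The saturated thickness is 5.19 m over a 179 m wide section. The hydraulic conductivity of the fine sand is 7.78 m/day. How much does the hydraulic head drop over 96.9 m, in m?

Cross-sectional area A = 179 × 5.19 = 929.0 m².
From Q = K·A·i, i = Q / (K·A) = 5.06 / (7.780 × 929.0) = 0.0007001.
Head loss Δh = i · L = 0.0007001 × 96.9 = 0.06784 m.

0.0678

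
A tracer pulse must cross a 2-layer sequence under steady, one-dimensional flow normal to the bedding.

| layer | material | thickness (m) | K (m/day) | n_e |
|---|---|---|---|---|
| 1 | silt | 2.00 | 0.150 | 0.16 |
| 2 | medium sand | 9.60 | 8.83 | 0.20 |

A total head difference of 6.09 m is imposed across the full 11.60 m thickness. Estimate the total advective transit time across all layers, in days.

With flow normal to the layers, continuity requires the same specific discharge q through every layer.
Σ(b_i/K_i) = 2.00/0.150 + 9.60/8.83 = 14.42 d.
q = Δh / Σ(b_i/K_i) = 6.09 / 14.42 = 0.4223 m/day.
In each layer the seepage velocity is v_i = q/n_i, so the layer transit time is t_i = b_i·n_i / q:
  layer 1 (silt): t_1 = 2.00 × 0.16 / 0.4223 = 0.7577 d
  layer 2 (medium sand): t_2 = 9.60 × 0.20 / 0.4223 = 4.546 d
Total t = Σ t_i = 5.304 days.

5.30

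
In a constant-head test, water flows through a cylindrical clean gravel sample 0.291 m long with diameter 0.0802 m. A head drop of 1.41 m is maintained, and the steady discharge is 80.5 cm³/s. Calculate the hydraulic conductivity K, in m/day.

284

Cross-sectional area A = π·(d/2)² = π × (0.0802/2)² = 0.005052 m².
Convert discharge: 80.5 cm³/s = 8.050e-05 m³/s.
Darcy's law rearranged: K = Q·L / (A·Δh) = 8.050e-05 × 0.291 / (0.005052 × 1.41) = 0.003289 m/s = 284.1 m/day.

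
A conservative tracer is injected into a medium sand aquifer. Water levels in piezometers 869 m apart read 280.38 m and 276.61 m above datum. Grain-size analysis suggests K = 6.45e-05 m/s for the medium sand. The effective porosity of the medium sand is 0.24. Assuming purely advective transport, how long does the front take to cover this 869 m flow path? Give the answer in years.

23.6

Convert K: 6.45e-05 m/s × 86400 = 5.573 m/day.
Hydraulic gradient i = (280.38 − 276.61) / 869 = 3.77 / 869 = 0.004338.
Darcy flux q = K · i = 5.573 × 0.004338 = 0.02418 m/day.
Seepage velocity v = q / n_e = 0.02418 / 0.24 = 0.1007 m/day.
Travel time t = L / v = 869 / 0.1007 = 8627 days = 23.62 years.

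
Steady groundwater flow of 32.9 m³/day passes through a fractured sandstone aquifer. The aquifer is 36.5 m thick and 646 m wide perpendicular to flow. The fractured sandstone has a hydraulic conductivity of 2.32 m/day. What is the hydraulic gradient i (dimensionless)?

0.000601

Cross-sectional area A = 646 × 36.5 = 23579 m².
From Q = K·A·i, i = Q / (K·A) = 32.9 / (2.320 × 23579) = 0.0006014.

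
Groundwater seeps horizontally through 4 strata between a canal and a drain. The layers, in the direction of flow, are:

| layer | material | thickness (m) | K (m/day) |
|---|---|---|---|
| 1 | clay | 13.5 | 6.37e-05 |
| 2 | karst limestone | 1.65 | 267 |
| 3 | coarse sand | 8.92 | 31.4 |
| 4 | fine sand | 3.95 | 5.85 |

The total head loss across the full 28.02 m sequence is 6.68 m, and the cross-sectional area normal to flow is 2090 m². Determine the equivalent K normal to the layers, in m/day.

Flow is perpendicular to layering, so the layers act in series and the equivalent K is the thickness-weighted harmonic mean.
Total thickness L = 13.5 + 1.65 + 8.92 + 3.95 = 28.02 m.
Σ(b_i/K_i) = 13.5/6.37e-05 + 1.65/267 + 8.92/31.4 + 3.95/5.85 = 2.119e+05 d.
K_eq = L / Σ(b_i/K_i) = 28.02 / 2.119e+05 = 0.0001322 m/day.

0.000132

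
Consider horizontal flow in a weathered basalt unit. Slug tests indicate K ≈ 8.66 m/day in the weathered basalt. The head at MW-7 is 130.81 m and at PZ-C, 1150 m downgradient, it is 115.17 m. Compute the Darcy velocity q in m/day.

Hydraulic gradient i = (130.81 − 115.17) / 1150 = 15.64 / 1150 = 0.01360.
Specific discharge q = K · i = 8.660 × 0.01360 = 0.1178 m/day.

0.118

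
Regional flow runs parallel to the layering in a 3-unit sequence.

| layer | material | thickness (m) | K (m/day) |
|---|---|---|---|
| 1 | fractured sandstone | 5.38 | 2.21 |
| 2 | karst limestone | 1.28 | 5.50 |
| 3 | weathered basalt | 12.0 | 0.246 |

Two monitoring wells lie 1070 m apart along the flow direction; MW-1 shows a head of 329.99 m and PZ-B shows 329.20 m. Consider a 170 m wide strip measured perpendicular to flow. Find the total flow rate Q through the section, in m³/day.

Flow is parallel to layering, so each bed carries its own Darcy discharge and the transmissivities add.
Σ(K_i·b_i) = 2.21×5.38 + 5.50×1.28 + 0.246×12.0 = 21.88 m²/day.
Hydraulic gradient i = (329.99 − 329.20) / 1070 = 0.79 / 1070 = 0.0007383.
Q = Σ(K_i·b_i) · W · i = 21.88 × 170 × 0.0007383 = 2.746 m³/day.

2.75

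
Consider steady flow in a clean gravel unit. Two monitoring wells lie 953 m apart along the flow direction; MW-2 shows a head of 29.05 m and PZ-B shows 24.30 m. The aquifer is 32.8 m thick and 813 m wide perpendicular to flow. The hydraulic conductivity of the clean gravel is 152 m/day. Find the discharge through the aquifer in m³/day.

Cross-sectional area A = 813 × 32.8 = 26666 m².
Hydraulic gradient i = (29.05 − 24.30) / 953 = 4.75 / 953 = 0.004984.
Darcy's law: Q = K · A · i = 152.0 × 26666 × 0.004984 = 20203 m³/day.

20200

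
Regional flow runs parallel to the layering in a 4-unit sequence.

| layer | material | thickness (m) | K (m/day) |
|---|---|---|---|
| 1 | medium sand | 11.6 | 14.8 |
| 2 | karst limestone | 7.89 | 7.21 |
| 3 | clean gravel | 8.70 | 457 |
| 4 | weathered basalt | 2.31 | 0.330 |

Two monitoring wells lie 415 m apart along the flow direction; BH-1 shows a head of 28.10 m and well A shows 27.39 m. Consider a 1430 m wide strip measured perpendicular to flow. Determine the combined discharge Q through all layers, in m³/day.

10300

Flow is parallel to layering, so each bed carries its own Darcy discharge and the transmissivities add.
Σ(K_i·b_i) = 14.8×11.6 + 7.21×7.89 + 457×8.70 + 0.330×2.31 = 4205 m²/day.
Hydraulic gradient i = (28.10 − 27.39) / 415 = 0.71 / 415 = 0.001711.
Q = Σ(K_i·b_i) · W · i = 4205 × 1430 × 0.001711 = 10288 m³/day.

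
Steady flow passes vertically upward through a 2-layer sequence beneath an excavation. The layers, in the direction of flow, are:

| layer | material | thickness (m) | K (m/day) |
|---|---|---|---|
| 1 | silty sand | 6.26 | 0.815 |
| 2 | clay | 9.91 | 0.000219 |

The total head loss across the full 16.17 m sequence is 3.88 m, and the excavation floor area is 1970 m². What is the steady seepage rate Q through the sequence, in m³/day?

0.169

Flow is perpendicular to layering, so the layers act in series and the equivalent K is the thickness-weighted harmonic mean.
Total thickness L = 6.26 + 9.91 = 16.17 m.
Σ(b_i/K_i) = 6.26/0.815 + 9.91/0.000219 = 45259 d.
K_eq = L / Σ(b_i/K_i) = 16.17 / 45259 = 0.0003573 m/day.
Q = K_eq · A · (Δh/L) = 0.0003573 × 1970 × (3.88/16.17) = 0.1689 m³/day.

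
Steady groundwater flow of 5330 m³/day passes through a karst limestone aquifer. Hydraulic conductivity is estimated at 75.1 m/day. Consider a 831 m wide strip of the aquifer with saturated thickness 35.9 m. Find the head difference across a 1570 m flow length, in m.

Cross-sectional area A = 831 × 35.9 = 29833 m².
From Q = K·A·i, i = Q / (K·A) = 5330 / (75.10 × 29833) = 0.002379.
Head loss Δh = i · L = 0.002379 × 1570 = 3.735 m.

3.74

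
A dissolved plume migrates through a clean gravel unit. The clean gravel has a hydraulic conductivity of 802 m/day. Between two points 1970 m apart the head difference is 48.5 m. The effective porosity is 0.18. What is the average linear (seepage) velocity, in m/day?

110

Hydraulic gradient i = Δh / L = 48.5 / 1970 = 0.02462.
Darcy flux q = K · i = 802.0 × 0.02462 = 19.74 m/day.
Seepage velocity v = q / n_e = 19.74 / 0.18 = 109.7 m/day.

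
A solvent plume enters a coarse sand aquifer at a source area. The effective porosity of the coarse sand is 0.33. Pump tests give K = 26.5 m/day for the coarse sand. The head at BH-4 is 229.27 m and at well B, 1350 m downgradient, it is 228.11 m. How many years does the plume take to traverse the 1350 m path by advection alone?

Hydraulic gradient i = (229.27 − 228.11) / 1350 = 1.16 / 1350 = 0.0008593.
Darcy flux q = K · i = 26.50 × 0.0008593 = 0.02277 m/day.
Seepage velocity v = q / n_e = 0.02277 / 0.33 = 0.06900 m/day.
Travel time t = L / v = 1350 / 0.06900 = 19565 days = 53.57 years.

53.6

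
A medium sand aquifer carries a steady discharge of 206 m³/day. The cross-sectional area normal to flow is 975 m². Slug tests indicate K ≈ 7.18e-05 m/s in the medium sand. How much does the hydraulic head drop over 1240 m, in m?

Convert K: 7.18e-05 m/s × 86400 = 6.204 m/day.
From Q = K·A·i, i = Q / (K·A) = 206 / (6.204 × 975.0) = 0.03406.
Head loss Δh = i · L = 0.03406 × 1240 = 42.23 m.

42.2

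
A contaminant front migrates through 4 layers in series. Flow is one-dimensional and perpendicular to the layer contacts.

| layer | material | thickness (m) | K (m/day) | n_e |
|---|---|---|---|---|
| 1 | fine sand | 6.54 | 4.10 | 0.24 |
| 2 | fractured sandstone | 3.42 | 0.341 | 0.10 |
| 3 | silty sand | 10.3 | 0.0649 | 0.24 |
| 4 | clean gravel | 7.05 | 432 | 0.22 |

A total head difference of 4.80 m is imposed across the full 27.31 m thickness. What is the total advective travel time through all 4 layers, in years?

With flow normal to the layers, continuity requires the same specific discharge q through every layer.
Σ(b_i/K_i) = 6.54/4.10 + 3.42/0.341 + 10.3/0.0649 + 7.05/432 = 170.3 d.
q = Δh / Σ(b_i/K_i) = 4.80 / 170.3 = 0.02818 m/day.
In each layer the seepage velocity is v_i = q/n_i, so the layer transit time is t_i = b_i·n_i / q:
  layer 1 (fine sand): t_1 = 6.54 × 0.24 / 0.02818 = 55.70 d
  layer 2 (fractured sandstone): t_2 = 3.42 × 0.10 / 0.02818 = 12.14 d
  layer 3 (silty sand): t_3 = 10.3 × 0.24 / 0.02818 = 87.73 d
  layer 4 (clean gravel): t_4 = 7.05 × 0.22 / 0.02818 = 55.04 d
Total t = Σ t_i = 210.6 days = 0.5766 years.

0.577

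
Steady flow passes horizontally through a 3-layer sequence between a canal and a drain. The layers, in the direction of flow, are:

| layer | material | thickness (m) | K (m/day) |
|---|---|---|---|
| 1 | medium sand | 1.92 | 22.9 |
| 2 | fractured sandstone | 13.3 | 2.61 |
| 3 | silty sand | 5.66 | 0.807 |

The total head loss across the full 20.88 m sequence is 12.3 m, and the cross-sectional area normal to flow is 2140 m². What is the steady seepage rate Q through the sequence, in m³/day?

2160

Flow is perpendicular to layering, so the layers act in series and the equivalent K is the thickness-weighted harmonic mean.
Total thickness L = 1.92 + 13.3 + 5.66 = 20.88 m.
Σ(b_i/K_i) = 1.92/22.9 + 13.3/2.61 + 5.66/0.807 = 12.19 d.
K_eq = L / Σ(b_i/K_i) = 20.88 / 12.19 = 1.712 m/day.
Q = K_eq · A · (Δh/L) = 1.712 × 2140 × (12.3/20.88) = 2159 m³/day.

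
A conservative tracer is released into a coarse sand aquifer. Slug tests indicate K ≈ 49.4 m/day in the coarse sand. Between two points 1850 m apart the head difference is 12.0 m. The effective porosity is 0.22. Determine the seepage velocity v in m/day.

1.46

Hydraulic gradient i = Δh / L = 12.0 / 1850 = 0.006486.
Darcy flux q = K · i = 49.40 × 0.006486 = 0.3204 m/day.
Seepage velocity v = q / n_e = 0.3204 / 0.22 = 1.457 m/day.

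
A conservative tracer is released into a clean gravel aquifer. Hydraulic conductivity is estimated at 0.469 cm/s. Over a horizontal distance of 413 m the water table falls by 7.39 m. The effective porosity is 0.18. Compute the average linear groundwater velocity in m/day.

40.3

Convert K: 0.469 cm/s × 864 = 405.2 m/day.
Hydraulic gradient i = Δh / L = 7.39 / 413 = 0.01789.
Darcy flux q = K · i = 405.2 × 0.01789 = 7.251 m/day.
Seepage velocity v = q / n_e = 7.251 / 0.18 = 40.28 m/day.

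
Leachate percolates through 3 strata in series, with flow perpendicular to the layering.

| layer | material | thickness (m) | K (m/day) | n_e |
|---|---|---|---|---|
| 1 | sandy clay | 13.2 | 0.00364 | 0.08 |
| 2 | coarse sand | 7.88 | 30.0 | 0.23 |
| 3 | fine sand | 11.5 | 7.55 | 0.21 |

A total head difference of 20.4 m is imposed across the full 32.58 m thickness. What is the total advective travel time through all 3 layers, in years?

2.57

With flow normal to the layers, continuity requires the same specific discharge q through every layer.
Σ(b_i/K_i) = 13.2/0.00364 + 7.88/30.0 + 11.5/7.55 = 3628 d.
q = Δh / Σ(b_i/K_i) = 20.4 / 3628 = 0.005623 m/day.
In each layer the seepage velocity is v_i = q/n_i, so the layer transit time is t_i = b_i·n_i / q:
  layer 1 (sandy clay): t_1 = 13.2 × 0.08 / 0.005623 = 187.8 d
  layer 2 (coarse sand): t_2 = 7.88 × 0.23 / 0.005623 = 322.3 d
  layer 3 (fine sand): t_3 = 11.5 × 0.21 / 0.005623 = 429.5 d
Total t = Σ t_i = 939.7 days = 2.573 years.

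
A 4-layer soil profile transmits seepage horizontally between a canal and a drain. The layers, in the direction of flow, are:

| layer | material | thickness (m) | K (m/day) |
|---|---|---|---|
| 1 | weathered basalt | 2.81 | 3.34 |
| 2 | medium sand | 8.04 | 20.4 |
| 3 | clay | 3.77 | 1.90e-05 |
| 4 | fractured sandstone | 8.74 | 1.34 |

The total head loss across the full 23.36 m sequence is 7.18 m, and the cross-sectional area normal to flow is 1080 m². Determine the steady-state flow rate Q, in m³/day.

0.0391

Flow is perpendicular to layering, so the layers act in series and the equivalent K is the thickness-weighted harmonic mean.
Total thickness L = 2.81 + 8.04 + 3.77 + 8.74 = 23.36 m.
Σ(b_i/K_i) = 2.81/3.34 + 8.04/20.4 + 3.77/1.90e-05 + 8.74/1.34 = 1.984e+05 d.
K_eq = L / Σ(b_i/K_i) = 23.36 / 1.984e+05 = 0.0001177 m/day.
Q = K_eq · A · (Δh/L) = 0.0001177 × 1080 × (7.18/23.36) = 0.03908 m³/day.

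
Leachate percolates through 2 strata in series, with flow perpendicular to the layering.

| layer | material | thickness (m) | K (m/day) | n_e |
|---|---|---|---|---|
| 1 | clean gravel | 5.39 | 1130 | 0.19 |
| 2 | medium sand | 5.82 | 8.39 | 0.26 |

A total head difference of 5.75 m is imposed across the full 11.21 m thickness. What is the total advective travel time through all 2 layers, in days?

With flow normal to the layers, continuity requires the same specific discharge q through every layer.
Σ(b_i/K_i) = 5.39/1130 + 5.82/8.39 = 0.6985 d.
q = Δh / Σ(b_i/K_i) = 5.75 / 0.6985 = 8.232 m/day.
In each layer the seepage velocity is v_i = q/n_i, so the layer transit time is t_i = b_i·n_i / q:
  layer 1 (clean gravel): t_1 = 5.39 × 0.19 / 8.232 = 0.1244 d
  layer 2 (medium sand): t_2 = 5.82 × 0.26 / 8.232 = 0.1838 d
Total t = Σ t_i = 0.3082 days.

0.308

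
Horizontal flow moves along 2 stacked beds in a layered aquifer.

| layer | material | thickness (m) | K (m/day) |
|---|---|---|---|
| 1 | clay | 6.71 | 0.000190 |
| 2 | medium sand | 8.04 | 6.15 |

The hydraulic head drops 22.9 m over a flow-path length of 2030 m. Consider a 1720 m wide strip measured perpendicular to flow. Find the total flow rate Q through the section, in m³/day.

Flow is parallel to layering, so each bed carries its own Darcy discharge and the transmissivities add.
Σ(K_i·b_i) = 0.000190×6.71 + 6.15×8.04 = 49.45 m²/day.
Hydraulic gradient i = Δh / L = 22.9 / 2030 = 0.01128.
Q = Σ(K_i·b_i) · W · i = 49.45 × 1720 × 0.01128 = 959.4 m³/day.

959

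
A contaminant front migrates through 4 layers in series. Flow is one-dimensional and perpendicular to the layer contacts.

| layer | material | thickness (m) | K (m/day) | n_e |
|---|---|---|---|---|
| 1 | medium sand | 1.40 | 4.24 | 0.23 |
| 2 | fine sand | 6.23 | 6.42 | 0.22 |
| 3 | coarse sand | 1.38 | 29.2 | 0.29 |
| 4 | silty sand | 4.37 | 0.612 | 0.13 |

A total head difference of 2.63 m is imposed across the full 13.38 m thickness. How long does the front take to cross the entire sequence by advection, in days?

With flow normal to the layers, continuity requires the same specific discharge q through every layer.
Σ(b_i/K_i) = 1.40/4.24 + 6.23/6.42 + 1.38/29.2 + 4.37/0.612 = 8.488 d.
q = Δh / Σ(b_i/K_i) = 2.63 / 8.488 = 0.3098 m/day.
In each layer the seepage velocity is v_i = q/n_i, so the layer transit time is t_i = b_i·n_i / q:
  layer 1 (medium sand): t_1 = 1.40 × 0.23 / 0.3098 = 1.039 d
  layer 2 (fine sand): t_2 = 6.23 × 0.22 / 0.3098 = 4.424 d
  layer 3 (coarse sand): t_3 = 1.38 × 0.29 / 0.3098 = 1.292 d
  layer 4 (silty sand): t_4 = 4.37 × 0.13 / 0.3098 = 1.834 d
Total t = Σ t_i = 8.588 days.

8.59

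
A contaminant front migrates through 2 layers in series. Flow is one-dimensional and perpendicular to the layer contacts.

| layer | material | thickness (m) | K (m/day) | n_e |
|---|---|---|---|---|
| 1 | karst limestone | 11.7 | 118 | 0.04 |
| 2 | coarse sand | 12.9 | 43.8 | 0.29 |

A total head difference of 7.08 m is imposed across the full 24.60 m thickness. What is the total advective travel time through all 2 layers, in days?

0.234

With flow normal to the layers, continuity requires the same specific discharge q through every layer.
Σ(b_i/K_i) = 11.7/118 + 12.9/43.8 = 0.3937 d.
q = Δh / Σ(b_i/K_i) = 7.08 / 0.3937 = 17.98 m/day.
In each layer the seepage velocity is v_i = q/n_i, so the layer transit time is t_i = b_i·n_i / q:
  layer 1 (karst limestone): t_1 = 11.7 × 0.04 / 17.98 = 0.02602 d
  layer 2 (coarse sand): t_2 = 12.9 × 0.29 / 17.98 = 0.2080 d
Total t = Σ t_i = 0.2340 days.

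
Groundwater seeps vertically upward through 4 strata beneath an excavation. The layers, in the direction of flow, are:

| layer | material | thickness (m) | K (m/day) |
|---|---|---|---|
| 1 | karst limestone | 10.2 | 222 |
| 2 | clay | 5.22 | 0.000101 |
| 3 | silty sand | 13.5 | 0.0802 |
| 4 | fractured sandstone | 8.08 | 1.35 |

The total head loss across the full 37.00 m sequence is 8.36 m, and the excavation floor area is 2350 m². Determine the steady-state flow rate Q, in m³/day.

0.379

Flow is perpendicular to layering, so the layers act in series and the equivalent K is the thickness-weighted harmonic mean.
Total thickness L = 10.2 + 5.22 + 13.5 + 8.08 = 37.00 m.
Σ(b_i/K_i) = 10.2/222 + 5.22/0.000101 + 13.5/0.0802 + 8.08/1.35 = 51858 d.
K_eq = L / Σ(b_i/K_i) = 37.00 / 51858 = 0.0007135 m/day.
Q = K_eq · A · (Δh/L) = 0.0007135 × 2350 × (8.36/37.00) = 0.3788 m³/day.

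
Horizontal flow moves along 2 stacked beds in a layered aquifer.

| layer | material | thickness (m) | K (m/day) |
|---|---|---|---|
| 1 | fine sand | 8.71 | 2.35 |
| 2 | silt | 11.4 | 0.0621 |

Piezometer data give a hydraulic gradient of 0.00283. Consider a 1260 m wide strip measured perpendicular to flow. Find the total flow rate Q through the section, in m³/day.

75.5

Flow is parallel to layering, so each bed carries its own Darcy discharge and the transmissivities add.
Σ(K_i·b_i) = 2.35×8.71 + 0.0621×11.4 = 21.18 m²/day.
Hydraulic gradient i = 0.00283.
Q = Σ(K_i·b_i) · W · i = 21.18 × 1260 × 0.002830 = 75.51 m³/day.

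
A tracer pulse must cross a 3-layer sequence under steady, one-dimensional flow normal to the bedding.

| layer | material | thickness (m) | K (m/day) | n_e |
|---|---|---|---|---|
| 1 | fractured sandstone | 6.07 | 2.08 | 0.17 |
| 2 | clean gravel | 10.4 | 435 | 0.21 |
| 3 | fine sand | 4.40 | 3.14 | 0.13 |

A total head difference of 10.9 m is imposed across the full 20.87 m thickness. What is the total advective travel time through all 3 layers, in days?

1.51

With flow normal to the layers, continuity requires the same specific discharge q through every layer.
Σ(b_i/K_i) = 6.07/2.08 + 10.4/435 + 4.40/3.14 = 4.343 d.
q = Δh / Σ(b_i/K_i) = 10.9 / 4.343 = 2.510 m/day.
In each layer the seepage velocity is v_i = q/n_i, so the layer transit time is t_i = b_i·n_i / q:
  layer 1 (fractured sandstone): t_1 = 6.07 × 0.17 / 2.510 = 0.4112 d
  layer 2 (clean gravel): t_2 = 10.4 × 0.21 / 2.510 = 0.8703 d
  layer 3 (fine sand): t_3 = 4.40 × 0.13 / 2.510 = 0.2279 d
Total t = Σ t_i = 1.509 days.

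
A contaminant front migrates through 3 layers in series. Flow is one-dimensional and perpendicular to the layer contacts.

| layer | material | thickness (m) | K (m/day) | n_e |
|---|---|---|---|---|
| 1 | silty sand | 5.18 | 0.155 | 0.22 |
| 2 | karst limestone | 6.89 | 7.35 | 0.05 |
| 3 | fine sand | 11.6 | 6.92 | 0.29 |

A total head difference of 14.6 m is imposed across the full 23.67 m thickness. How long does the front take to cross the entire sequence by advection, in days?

12.0

With flow normal to the layers, continuity requires the same specific discharge q through every layer.
Σ(b_i/K_i) = 5.18/0.155 + 6.89/7.35 + 11.6/6.92 = 36.03 d.
q = Δh / Σ(b_i/K_i) = 14.6 / 36.03 = 0.4052 m/day.
In each layer the seepage velocity is v_i = q/n_i, so the layer transit time is t_i = b_i·n_i / q:
  layer 1 (silty sand): t_1 = 5.18 × 0.22 / 0.4052 = 2.813 d
  layer 2 (karst limestone): t_2 = 6.89 × 0.05 / 0.4052 = 0.8502 d
  layer 3 (fine sand): t_3 = 11.6 × 0.29 / 0.4052 = 8.302 d
Total t = Σ t_i = 11.97 days.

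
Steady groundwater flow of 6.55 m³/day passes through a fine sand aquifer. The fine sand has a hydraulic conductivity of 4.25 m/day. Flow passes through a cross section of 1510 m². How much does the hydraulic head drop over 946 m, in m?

From Q = K·A·i, i = Q / (K·A) = 6.55 / (4.250 × 1510) = 0.001021.
Head loss Δh = i · L = 0.001021 × 946 = 0.9655 m.

0.966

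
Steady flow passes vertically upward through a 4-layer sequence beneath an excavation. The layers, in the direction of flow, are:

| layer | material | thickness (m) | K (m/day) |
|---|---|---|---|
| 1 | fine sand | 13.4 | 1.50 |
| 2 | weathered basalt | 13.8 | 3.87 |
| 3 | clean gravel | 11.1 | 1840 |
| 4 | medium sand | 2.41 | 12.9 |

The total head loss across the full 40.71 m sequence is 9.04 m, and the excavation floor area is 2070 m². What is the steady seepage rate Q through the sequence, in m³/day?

1470

Flow is perpendicular to layering, so the layers act in series and the equivalent K is the thickness-weighted harmonic mean.
Total thickness L = 13.4 + 13.8 + 11.1 + 2.41 = 40.71 m.
Σ(b_i/K_i) = 13.4/1.50 + 13.8/3.87 + 11.1/1840 + 2.41/12.9 = 12.69 d.
K_eq = L / Σ(b_i/K_i) = 40.71 / 12.69 = 3.208 m/day.
Q = K_eq · A · (Δh/L) = 3.208 × 2070 × (9.04/40.71) = 1474 m³/day.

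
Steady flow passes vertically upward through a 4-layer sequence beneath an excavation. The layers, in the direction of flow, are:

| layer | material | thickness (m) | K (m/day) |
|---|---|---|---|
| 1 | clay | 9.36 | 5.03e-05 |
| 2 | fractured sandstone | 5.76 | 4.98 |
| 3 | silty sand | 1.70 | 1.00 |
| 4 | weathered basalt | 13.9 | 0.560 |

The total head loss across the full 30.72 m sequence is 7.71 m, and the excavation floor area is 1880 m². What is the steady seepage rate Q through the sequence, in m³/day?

Flow is perpendicular to layering, so the layers act in series and the equivalent K is the thickness-weighted harmonic mean.
Total thickness L = 9.36 + 5.76 + 1.70 + 13.9 = 30.72 m.
Σ(b_i/K_i) = 9.36/5.03e-05 + 5.76/4.98 + 1.70/1.00 + 13.9/0.560 = 1.861e+05 d.
K_eq = L / Σ(b_i/K_i) = 30.72 / 1.861e+05 = 0.0001651 m/day.
Q = K_eq · A · (Δh/L) = 0.0001651 × 1880 × (7.71/30.72) = 0.07788 m³/day.

0.0779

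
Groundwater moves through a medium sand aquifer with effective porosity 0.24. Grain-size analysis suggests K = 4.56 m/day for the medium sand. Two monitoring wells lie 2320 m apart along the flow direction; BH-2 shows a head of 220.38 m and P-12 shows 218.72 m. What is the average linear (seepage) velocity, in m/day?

0.0136

Hydraulic gradient i = (220.38 − 218.72) / 2320 = 1.66 / 2320 = 0.0007155.
Darcy flux q = K · i = 4.560 × 0.0007155 = 0.003263 m/day.
Seepage velocity v = q / n_e = 0.003263 / 0.24 = 0.01359 m/day.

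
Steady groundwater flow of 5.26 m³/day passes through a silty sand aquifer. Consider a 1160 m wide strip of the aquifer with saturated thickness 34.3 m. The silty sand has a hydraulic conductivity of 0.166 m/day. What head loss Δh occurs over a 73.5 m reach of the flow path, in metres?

0.0585

Cross-sectional area A = 1160 × 34.3 = 39788 m².
From Q = K·A·i, i = Q / (K·A) = 5.26 / (0.1660 × 39788) = 0.0007964.
Head loss Δh = i · L = 0.0007964 × 73.5 = 0.05853 m.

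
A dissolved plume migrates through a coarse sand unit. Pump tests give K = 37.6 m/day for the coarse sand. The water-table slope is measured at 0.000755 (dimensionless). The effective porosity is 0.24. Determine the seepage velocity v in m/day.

Hydraulic gradient i = 0.000755.
Darcy flux q = K · i = 37.60 × 0.0007550 = 0.02839 m/day.
Seepage velocity v = q / n_e = 0.02839 / 0.24 = 0.1183 m/day.

0.118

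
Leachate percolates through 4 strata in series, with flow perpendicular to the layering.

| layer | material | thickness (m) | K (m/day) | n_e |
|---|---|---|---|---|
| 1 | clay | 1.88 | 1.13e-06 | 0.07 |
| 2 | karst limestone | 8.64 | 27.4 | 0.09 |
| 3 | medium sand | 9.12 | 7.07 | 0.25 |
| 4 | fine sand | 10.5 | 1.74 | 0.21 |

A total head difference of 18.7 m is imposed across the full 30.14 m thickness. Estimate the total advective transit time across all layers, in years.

With flow normal to the layers, continuity requires the same specific discharge q through every layer.
Σ(b_i/K_i) = 1.88/1.13e-06 + 8.64/27.4 + 9.12/7.07 + 10.5/1.74 = 1.664e+06 d.
q = Δh / Σ(b_i/K_i) = 18.7 / 1.664e+06 = 1.124e-05 m/day.
In each layer the seepage velocity is v_i = q/n_i, so the layer transit time is t_i = b_i·n_i / q:
  layer 1 (clay): t_1 = 1.88 × 0.07 / 1.124e-05 = 11708 d
  layer 2 (karst limestone): t_2 = 8.64 × 0.09 / 1.124e-05 = 69182 d
  layer 3 (medium sand): t_3 = 9.12 × 0.25 / 1.124e-05 = 2.028e+05 d
  layer 4 (fine sand): t_4 = 10.5 × 0.21 / 1.124e-05 = 1.962e+05 d
Total t = Σ t_i = 4.799e+05 days = 1314 years.

1310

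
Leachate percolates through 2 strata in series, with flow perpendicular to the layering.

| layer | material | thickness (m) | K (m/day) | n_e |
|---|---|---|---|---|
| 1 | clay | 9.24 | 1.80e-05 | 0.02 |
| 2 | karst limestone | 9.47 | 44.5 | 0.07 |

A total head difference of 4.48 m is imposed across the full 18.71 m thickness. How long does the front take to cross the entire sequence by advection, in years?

266

With flow normal to the layers, continuity requires the same specific discharge q through every layer.
Σ(b_i/K_i) = 9.24/1.80e-05 + 9.47/44.5 = 5.133e+05 d.
q = Δh / Σ(b_i/K_i) = 4.48 / 5.133e+05 = 8.727e-06 m/day.
In each layer the seepage velocity is v_i = q/n_i, so the layer transit time is t_i = b_i·n_i / q:
  layer 1 (clay): t_1 = 9.24 × 0.02 / 8.727e-06 = 21175 d
  layer 2 (karst limestone): t_2 = 9.47 × 0.07 / 8.727e-06 = 75957 d
Total t = Σ t_i = 97132 days = 265.9 years.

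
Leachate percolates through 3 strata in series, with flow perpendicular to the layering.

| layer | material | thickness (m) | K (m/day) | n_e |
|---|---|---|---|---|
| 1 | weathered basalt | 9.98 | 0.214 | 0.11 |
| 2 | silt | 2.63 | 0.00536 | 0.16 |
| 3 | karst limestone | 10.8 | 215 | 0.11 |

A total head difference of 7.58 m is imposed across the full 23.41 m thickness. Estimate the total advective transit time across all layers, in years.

0.525

With flow normal to the layers, continuity requires the same specific discharge q through every layer.
Σ(b_i/K_i) = 9.98/0.214 + 2.63/0.00536 + 10.8/215 = 537.4 d.
q = Δh / Σ(b_i/K_i) = 7.58 / 537.4 = 0.01411 m/day.
In each layer the seepage velocity is v_i = q/n_i, so the layer transit time is t_i = b_i·n_i / q:
  layer 1 (weathered basalt): t_1 = 9.98 × 0.11 / 0.01411 = 77.82 d
  layer 2 (silt): t_2 = 2.63 × 0.16 / 0.01411 = 29.83 d
  layer 3 (karst limestone): t_3 = 10.8 × 0.11 / 0.01411 = 84.22 d
Total t = Σ t_i = 191.9 days = 0.5253 years.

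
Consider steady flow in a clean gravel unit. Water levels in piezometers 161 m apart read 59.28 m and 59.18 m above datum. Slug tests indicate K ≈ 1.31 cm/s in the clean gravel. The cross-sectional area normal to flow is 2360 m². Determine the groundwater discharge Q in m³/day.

Convert K: 1.31 cm/s × 864 = 1132 m/day.
Hydraulic gradient i = (59.28 − 59.18) / 161 = 0.1 / 161 = 0.0006211.
Darcy's law: Q = K · A · i = 1132 × 2360 × 0.0006211 = 1659 m³/day.

1660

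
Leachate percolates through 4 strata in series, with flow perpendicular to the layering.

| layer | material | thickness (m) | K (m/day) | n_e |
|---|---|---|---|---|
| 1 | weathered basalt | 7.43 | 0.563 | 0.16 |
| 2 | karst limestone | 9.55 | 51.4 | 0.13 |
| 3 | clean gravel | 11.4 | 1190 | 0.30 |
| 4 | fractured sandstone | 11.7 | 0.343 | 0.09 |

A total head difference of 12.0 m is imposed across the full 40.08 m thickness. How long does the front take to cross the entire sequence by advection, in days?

27.3

With flow normal to the layers, continuity requires the same specific discharge q through every layer.
Σ(b_i/K_i) = 7.43/0.563 + 9.55/51.4 + 11.4/1190 + 11.7/0.343 = 47.50 d.
q = Δh / Σ(b_i/K_i) = 12.0 / 47.50 = 0.2526 m/day.
In each layer the seepage velocity is v_i = q/n_i, so the layer transit time is t_i = b_i·n_i / q:
  layer 1 (weathered basalt): t_1 = 7.43 × 0.16 / 0.2526 = 4.706 d
  layer 2 (karst limestone): t_2 = 9.55 × 0.13 / 0.2526 = 4.915 d
  layer 3 (clean gravel): t_3 = 11.4 × 0.30 / 0.2526 = 13.54 d
  layer 4 (fractured sandstone): t_4 = 11.7 × 0.09 / 0.2526 = 4.168 d
Total t = Σ t_i = 27.33 days.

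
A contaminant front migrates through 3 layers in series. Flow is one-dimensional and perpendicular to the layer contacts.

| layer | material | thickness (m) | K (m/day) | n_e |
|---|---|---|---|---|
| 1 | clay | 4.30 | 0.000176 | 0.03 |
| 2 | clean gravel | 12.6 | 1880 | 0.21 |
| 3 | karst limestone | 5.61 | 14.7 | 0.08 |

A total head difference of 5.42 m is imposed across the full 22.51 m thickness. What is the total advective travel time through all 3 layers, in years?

39.8

With flow normal to the layers, continuity requires the same specific discharge q through every layer.
Σ(b_i/K_i) = 4.30/0.000176 + 12.6/1880 + 5.61/14.7 = 24432 d.
q = Δh / Σ(b_i/K_i) = 5.42 / 24432 = 0.0002218 m/day.
In each layer the seepage velocity is v_i = q/n_i, so the layer transit time is t_i = b_i·n_i / q:
  layer 1 (clay): t_1 = 4.30 × 0.03 / 0.0002218 = 581.5 d
  layer 2 (clean gravel): t_2 = 12.6 × 0.21 / 0.0002218 = 11928 d
  layer 3 (karst limestone): t_3 = 5.61 × 0.08 / 0.0002218 = 2023 d
Total t = Σ t_i = 14532 days = 39.79 years.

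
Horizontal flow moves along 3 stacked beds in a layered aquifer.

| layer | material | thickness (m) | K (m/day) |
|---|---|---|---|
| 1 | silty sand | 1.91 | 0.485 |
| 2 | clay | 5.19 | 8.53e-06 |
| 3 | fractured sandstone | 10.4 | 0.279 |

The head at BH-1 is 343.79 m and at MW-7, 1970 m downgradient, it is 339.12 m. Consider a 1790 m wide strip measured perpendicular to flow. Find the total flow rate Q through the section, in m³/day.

Flow is parallel to layering, so each bed carries its own Darcy discharge and the transmissivities add.
Σ(K_i·b_i) = 0.485×1.91 + 8.53e-06×5.19 + 0.279×10.4 = 3.828 m²/day.
Hydraulic gradient i = (343.79 − 339.12) / 1970 = 4.67 / 1970 = 0.002371.
Q = Σ(K_i·b_i) · W · i = 3.828 × 1790 × 0.002371 = 16.24 m³/day.

16.2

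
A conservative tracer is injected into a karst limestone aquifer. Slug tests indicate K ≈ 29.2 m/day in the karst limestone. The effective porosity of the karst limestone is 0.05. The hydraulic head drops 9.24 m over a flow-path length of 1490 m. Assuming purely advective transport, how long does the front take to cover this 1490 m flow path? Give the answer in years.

1.13

Hydraulic gradient i = Δh / L = 9.24 / 1490 = 0.006201.
Darcy flux q = K · i = 29.20 × 0.006201 = 0.1811 m/day.
Seepage velocity v = q / n_e = 0.1811 / 0.05 = 3.622 m/day.
Travel time t = L / v = 1490 / 3.622 = 411.4 days = 1.126 years.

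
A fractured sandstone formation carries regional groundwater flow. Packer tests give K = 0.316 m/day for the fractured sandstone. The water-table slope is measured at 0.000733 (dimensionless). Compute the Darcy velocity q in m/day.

Hydraulic gradient i = 0.000733.
Specific discharge q = K · i = 0.3160 × 0.0007330 = 0.0002316 m/day.

0.000232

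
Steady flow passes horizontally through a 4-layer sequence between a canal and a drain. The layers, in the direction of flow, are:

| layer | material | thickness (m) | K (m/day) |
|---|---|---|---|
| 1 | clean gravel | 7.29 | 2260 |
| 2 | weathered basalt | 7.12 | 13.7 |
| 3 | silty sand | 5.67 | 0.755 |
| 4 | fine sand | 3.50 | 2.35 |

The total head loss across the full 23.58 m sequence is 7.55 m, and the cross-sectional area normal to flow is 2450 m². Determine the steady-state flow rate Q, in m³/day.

Flow is perpendicular to layering, so the layers act in series and the equivalent K is the thickness-weighted harmonic mean.
Total thickness L = 7.29 + 7.12 + 5.67 + 3.50 = 23.58 m.
Σ(b_i/K_i) = 7.29/2260 + 7.12/13.7 + 5.67/0.755 + 3.50/2.35 = 9.522 d.
K_eq = L / Σ(b_i/K_i) = 23.58 / 9.522 = 2.476 m/day.
Q = K_eq · A · (Δh/L) = 2.476 × 2450 × (7.55/23.58) = 1943 m³/day.

1940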